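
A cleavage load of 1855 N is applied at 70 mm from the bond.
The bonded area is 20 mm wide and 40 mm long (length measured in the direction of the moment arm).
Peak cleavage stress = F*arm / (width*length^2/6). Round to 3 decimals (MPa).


Moment = 1855 * 70 = 129850 N*mm
Section modulus = 20 * 1600 / 6 = 32000 / 6 mm^3
Stress = 129850 / (32000 / 6) = 779100 / 32000
= 24.347 MPa

24.347


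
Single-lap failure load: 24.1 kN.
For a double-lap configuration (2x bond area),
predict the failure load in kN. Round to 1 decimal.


Failure load = 24.1 * 2 = 48.2 kN

48.2


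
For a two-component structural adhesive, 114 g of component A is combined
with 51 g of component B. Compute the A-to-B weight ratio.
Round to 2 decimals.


Weight ratio A:B = 114 / 51
= 2.24

2.24


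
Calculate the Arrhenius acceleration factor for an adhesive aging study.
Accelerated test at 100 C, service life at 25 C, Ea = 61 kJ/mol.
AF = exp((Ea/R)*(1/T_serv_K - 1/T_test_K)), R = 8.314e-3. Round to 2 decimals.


T_test = 373.15 K, T_serv = 298.15 K
Ea/R = 61 / 0.008314 = 7337.02
AF = exp(7337.02 * (1/298.15 - 1/373.15))
= 140.63

140.63


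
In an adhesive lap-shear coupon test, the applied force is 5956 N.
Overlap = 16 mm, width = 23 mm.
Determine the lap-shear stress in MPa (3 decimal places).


stress = F / (overlap * width)
= 5956 / (16 * 23)
= 16.185 MPa

16.185


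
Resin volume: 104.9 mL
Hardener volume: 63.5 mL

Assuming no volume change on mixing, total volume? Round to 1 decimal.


V_total = 104.9 + 63.5 = 168.4 mL

168.4


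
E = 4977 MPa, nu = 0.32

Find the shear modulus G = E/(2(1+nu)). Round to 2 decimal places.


G = 4977 / (2 * 1.32)
= 1885.23 MPa

1885.23


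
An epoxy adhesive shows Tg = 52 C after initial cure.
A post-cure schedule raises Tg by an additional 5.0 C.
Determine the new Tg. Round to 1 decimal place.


New Tg = 52 + 5.0
= 57.0 C

57.0


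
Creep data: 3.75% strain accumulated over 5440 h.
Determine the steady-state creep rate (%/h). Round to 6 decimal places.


Rate = 3.75 / 5440 = 0.000689 %/h

0.000689


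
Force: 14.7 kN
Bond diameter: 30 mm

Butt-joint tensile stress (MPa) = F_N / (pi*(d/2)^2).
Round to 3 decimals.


F_N = 14.7 * 1000 = 14700.0 N
A = pi*(15.0)^2 = 706.8583 mm^2
stress = 14700.0 / 706.8583 = 20.796 MPa

20.796


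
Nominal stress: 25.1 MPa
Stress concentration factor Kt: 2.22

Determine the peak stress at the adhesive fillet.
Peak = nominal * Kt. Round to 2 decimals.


Peak stress = 25.1 * 2.22
= 55.72 MPa

55.72


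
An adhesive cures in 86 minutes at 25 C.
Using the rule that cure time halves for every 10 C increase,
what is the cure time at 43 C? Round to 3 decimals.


Factor = 2^((43 - 25) / 10) = 3.4822
Cure time = 86 / 3.4822
= 24.697 minutes

24.697


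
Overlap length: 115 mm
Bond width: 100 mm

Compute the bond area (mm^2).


Bond area = 115 * 100 = 11500 mm^2

11500


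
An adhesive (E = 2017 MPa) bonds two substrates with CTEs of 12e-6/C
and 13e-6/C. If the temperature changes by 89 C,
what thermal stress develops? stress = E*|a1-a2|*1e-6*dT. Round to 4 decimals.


Stress = 2017 * |12 - 13| * 1e-6 * 89
= 0.1795 MPa

0.1795


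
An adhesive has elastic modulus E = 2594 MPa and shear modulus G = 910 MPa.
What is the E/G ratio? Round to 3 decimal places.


E/G = 2594 / 910 = 2.851

2.851


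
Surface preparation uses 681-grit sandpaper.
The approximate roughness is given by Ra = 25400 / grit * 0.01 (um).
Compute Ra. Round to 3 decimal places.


Ra = 25400 / 681 * 0.01
= 254 / 681
= 0.373 um

0.373


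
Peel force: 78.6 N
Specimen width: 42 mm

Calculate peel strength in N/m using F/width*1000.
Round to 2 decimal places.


Peel strength = 78.6 / 42 * 1000 = 1871.43 N/m

1871.43


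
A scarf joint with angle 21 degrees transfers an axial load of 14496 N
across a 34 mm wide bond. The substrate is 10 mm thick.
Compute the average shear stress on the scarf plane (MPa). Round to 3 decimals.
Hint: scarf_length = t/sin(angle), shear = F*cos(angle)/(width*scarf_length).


scarf_length = 10 / sin(21 deg) = 27.9043 mm
cos(21 deg) = 0.933580
shear stress = 14496 * 0.933580 / (34 * 27.9043)
= 14.264 MPa

14.264


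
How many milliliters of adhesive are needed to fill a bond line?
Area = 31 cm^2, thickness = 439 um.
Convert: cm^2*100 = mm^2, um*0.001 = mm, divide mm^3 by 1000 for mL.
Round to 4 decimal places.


= (31 * 100) * (439 * 0.001) / 1000
= 1.3609 mL

1.3609


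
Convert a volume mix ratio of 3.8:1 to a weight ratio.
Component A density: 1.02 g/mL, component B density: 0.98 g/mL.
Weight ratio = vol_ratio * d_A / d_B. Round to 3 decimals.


= 3.8 * 1.02 / 0.98 = 3.955

3.955


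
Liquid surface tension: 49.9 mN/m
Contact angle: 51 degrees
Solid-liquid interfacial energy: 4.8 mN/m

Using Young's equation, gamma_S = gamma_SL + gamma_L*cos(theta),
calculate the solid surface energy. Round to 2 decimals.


gamma_S = 4.8 + 49.9 * cos(51)
= 36.20 mN/m

36.20


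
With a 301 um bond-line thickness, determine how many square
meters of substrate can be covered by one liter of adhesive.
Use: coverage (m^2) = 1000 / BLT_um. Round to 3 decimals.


Coverage = 1000 / 301 = 3.322 m^2

3.322


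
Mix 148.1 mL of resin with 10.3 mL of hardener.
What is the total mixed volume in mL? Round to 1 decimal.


Total = 148.1 + 10.3 = 158.4 mL

158.4


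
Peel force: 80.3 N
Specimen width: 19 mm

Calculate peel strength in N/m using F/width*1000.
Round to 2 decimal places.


Peel strength = 80.3 / 19 * 1000 = 4226.32 N/m

4226.32


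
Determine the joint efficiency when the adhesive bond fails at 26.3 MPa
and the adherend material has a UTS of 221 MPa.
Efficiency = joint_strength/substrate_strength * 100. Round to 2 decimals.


Joint efficiency = 26.3 / 221 * 100
= 11.90%

11.90


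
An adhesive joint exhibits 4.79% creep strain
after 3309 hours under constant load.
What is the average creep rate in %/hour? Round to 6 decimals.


Creep rate = strain / time
= 4.79 / 3309
= 0.001448 %/h

0.001448


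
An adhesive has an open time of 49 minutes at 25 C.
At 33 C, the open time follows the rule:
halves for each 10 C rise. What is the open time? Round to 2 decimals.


Factor = 2^((33-25)/10) = 1.7411
Open time = 49 / 1.7411 = 28.14 min

28.14


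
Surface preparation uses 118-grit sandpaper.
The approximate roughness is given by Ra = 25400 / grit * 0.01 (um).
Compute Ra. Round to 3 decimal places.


Ra = 25400 / 118 * 0.01
= 254 / 118
= 2.153 um

2.153


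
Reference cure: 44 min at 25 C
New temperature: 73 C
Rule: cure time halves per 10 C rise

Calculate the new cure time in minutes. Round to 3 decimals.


factor = 2^((73-25)/10) = 27.8576
t_new = 44 / 27.8576 = 1.579 min

1.579


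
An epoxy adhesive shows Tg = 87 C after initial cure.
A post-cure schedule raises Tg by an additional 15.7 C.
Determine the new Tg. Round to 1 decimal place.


New Tg = 87 + 15.7
= 102.7 C

102.7


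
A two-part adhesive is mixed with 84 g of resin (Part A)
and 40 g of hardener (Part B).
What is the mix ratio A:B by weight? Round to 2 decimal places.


Mix ratio = mass_A / mass_B
= 84 / 40
= 2.10

2.10


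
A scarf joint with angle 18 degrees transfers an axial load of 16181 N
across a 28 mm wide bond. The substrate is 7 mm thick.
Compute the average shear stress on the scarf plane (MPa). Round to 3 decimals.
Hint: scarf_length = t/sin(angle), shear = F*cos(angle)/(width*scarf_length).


scarf_length = 7 / sin(18 deg) = 22.6525 mm
cos(18 deg) = 0.951057
shear stress = 16181 * 0.951057 / (28 * 22.6525)
= 24.263 MPa

24.263


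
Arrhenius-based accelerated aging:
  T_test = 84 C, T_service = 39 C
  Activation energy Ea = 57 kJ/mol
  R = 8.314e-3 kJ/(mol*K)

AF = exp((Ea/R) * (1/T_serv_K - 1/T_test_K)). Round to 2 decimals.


T_test_K = 357.15, T_serv_K = 312.15
AF = exp((57/8.314e-3) * (1/312.15 - 1/357.15))
= 15.92

15.92


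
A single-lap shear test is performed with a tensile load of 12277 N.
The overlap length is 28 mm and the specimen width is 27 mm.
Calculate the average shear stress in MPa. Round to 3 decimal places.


Shear stress = F / (overlap * width)
= 12277 / (28 * 27)
= 12277 / 756
= 16.239 MPa

16.239


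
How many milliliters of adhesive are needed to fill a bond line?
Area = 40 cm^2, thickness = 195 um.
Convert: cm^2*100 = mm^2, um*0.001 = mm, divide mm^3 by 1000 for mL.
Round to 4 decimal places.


= (40 * 100) * (195 * 0.001) / 1000
= 0.7800 mL

0.7800


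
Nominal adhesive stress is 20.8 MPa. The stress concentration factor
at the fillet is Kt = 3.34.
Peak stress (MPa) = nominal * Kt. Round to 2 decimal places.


Peak = 20.8 * 3.34 = 69.47 MPa

69.47


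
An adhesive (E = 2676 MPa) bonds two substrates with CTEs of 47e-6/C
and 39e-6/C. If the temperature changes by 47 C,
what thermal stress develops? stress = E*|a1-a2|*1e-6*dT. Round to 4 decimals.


Stress = 2676 * |47 - 39| * 1e-6 * 47
= 1.0062 MPa

1.0062


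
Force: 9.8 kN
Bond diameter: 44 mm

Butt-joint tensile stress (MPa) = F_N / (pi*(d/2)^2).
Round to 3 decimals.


F_N = 9.8 * 1000 = 9800.0 N
A = pi*(22.0)^2 = 1520.5308 mm^2
stress = 9800.0 / 1520.5308 = 6.445 MPa

6.445


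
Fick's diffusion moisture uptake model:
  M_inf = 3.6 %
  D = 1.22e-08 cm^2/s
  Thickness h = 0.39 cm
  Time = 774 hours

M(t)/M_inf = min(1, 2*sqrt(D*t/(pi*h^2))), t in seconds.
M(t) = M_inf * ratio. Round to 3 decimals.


t_sec = 774 * 3600 = 2786400
ratio = 2*sqrt(1.22e-08*2786400/(pi*0.39^2))
= min(1, 0.533448)
= 0.533448
M(t) = 3.6 * 0.533448 = 1.920 %

1.920


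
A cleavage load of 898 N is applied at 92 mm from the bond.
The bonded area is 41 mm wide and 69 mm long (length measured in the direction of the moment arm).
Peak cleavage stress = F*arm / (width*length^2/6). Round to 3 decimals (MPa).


Moment = 898 * 92 = 82616 N*mm
Section modulus = 41 * 4761 / 6 = 195201 / 6 mm^3
Stress = 82616 / (195201 / 6) = 495696 / 195201
= 2.539 MPa

2.539


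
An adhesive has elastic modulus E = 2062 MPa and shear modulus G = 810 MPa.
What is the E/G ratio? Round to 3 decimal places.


E/G = 2062 / 810 = 2.546

2.546


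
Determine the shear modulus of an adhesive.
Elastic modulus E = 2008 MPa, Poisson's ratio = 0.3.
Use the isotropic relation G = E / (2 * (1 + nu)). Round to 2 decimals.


G = 2008 / (2*(1+0.3)) = 2008 / 2.60
= 772.31 MPa

772.31


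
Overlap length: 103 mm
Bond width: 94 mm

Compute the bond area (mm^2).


Bond area = 103 * 94 = 9682 mm^2

9682


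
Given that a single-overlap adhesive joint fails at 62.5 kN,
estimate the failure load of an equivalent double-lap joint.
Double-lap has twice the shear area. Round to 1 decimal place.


Double-lap factor = 2
Expected load = 62.5 * 2 = 125.0 kN

125.0


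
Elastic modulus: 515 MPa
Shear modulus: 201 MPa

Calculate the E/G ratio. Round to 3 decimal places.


E / G = 515 / 201 = 2.562

2.562


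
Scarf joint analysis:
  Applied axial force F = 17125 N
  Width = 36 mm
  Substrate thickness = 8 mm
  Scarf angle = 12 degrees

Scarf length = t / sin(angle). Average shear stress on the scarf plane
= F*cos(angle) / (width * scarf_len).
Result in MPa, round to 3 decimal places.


Scarf length = 8 / sin(12 deg) = 38.4779 mm
cos(12 deg) = 0.978148
Shear = 17125 * 0.978148 / (36 * 38.4779)
= 12.093 MPa

12.093


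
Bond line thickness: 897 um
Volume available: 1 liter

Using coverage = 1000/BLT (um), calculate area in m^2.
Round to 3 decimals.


1 L = 1e6 mm^3, thickness = 897 um = 0.897 mm
Area = 1e6 / 0.897 mm^2 = (1e6 / 0.897) / 1e6 m^2 = 1000 / 897 m^2
= 1.115 m^2

1.115


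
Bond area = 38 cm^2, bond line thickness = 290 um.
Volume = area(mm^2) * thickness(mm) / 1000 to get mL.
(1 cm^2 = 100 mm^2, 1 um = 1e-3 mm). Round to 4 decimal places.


area_mm2 = 38 * 100 = 3800
blt_mm = 290 * 1e-3 = 0.29
vol_mm3 = 3800 * 0.29 = 1102.0
vol_mL = 1102.0 / 1000 = 1.1020 mL

1.1020


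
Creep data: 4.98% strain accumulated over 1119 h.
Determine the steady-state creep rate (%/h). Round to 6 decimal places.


Rate = 4.98 / 1119 = 0.004450 %/h

0.004450


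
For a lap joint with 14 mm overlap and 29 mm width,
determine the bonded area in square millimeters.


Area = 14 * 29 = 406 mm^2

406


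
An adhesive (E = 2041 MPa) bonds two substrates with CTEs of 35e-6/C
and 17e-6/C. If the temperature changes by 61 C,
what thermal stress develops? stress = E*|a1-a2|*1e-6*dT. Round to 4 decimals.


Stress = 2041 * |35 - 17| * 1e-6 * 61
= 2.2410 MPa

2.2410


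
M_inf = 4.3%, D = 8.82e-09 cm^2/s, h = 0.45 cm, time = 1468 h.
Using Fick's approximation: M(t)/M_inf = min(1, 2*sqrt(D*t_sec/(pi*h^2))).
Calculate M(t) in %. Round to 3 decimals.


t = 5284800 s
ratio = min(1, 2*sqrt(8.82e-09*5284800/(pi*0.2025)))
= 0.541366
M(t) = 4.3 * 0.541366 = 2.328%

2.328


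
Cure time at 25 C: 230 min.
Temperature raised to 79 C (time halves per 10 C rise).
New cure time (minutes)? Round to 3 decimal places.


Acceleration factor = 2^(54/10) = 42.2243
New time = 230 / 42.2243 = 5.447 min

5.447


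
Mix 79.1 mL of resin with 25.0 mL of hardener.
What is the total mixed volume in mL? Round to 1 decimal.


Total = 79.1 + 25.0 = 104.1 mL

104.1


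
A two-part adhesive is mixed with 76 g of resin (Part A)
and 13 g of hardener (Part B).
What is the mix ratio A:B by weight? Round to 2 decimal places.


Mix ratio = mass_A / mass_B
= 76 / 13
= 5.85

5.85


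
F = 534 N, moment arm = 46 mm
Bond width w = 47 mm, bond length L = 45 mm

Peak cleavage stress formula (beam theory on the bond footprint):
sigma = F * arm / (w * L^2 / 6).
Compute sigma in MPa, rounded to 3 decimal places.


sigma = (534 * 46) / (47 * 2025 / 6)
= 24564 * 6 / 95175
= 147384 / 95175
= 1.549 MPa

1.549


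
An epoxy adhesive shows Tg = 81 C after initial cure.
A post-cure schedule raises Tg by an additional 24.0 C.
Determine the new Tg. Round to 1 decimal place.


New Tg = 81 + 24.0
= 105.0 C

105.0


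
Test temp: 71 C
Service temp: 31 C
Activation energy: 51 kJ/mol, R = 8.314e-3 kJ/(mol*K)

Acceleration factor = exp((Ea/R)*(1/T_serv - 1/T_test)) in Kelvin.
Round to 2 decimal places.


AF = exp((51/0.008314)*(1/304.15 - 1/344.15))
= 10.42

10.42


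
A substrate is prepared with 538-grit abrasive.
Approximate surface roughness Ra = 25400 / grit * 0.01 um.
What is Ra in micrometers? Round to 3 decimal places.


Ra = 25400 / 538 * 0.01 = 0.472 um

0.472


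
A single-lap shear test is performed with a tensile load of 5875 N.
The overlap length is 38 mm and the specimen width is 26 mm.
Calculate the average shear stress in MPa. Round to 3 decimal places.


Shear stress = F / (overlap * width)
= 5875 / (38 * 26)
= 5875 / 988
= 5.946 MPa

5.946


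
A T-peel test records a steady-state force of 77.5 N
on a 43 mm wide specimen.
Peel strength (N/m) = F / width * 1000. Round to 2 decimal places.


Peel strength = 77.5 / 43 * 1000
= 1802.33 N/m

1802.33


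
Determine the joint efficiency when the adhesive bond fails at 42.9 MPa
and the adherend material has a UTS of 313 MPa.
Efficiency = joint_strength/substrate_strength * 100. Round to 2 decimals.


Joint efficiency = 42.9 / 313 * 100
= 13.71%

13.71


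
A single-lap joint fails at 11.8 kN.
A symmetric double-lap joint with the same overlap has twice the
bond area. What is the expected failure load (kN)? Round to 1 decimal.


Double-lap load = 2 * 11.8 = 23.6 kN

23.6


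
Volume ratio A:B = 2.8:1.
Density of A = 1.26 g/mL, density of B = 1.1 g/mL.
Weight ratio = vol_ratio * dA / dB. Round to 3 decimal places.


Wt ratio = 2.8 * 1.26 / 1.1
= 3.207

3.207


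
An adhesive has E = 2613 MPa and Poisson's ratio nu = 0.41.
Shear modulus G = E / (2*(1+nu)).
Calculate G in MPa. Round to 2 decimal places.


G = 2613 / (2*(1+0.41))
= 2613 / 2.82
= 926.60 MPa

926.60


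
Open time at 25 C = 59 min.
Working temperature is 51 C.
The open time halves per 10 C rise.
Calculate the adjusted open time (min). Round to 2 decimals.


factor = 2^((51 - 25) / 10) = 6.0629
ot = 59 / 6.0629 = 9.73 min

9.73


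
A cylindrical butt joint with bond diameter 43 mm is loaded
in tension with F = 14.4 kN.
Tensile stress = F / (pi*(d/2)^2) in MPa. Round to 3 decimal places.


Area = pi * (43/2)^2 = 1452.2012 mm^2
Stress = 14.4*1000 / 1452.2012
= 9.916 MPa

9.916


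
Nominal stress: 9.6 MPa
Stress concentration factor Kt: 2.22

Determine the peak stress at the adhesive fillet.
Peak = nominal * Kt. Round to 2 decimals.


Peak stress = 9.6 * 2.22
= 21.31 MPa

21.31


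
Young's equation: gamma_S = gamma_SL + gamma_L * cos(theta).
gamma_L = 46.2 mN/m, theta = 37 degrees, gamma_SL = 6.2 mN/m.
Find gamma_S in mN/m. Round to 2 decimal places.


cos(37 deg) = 0.798636
gamma_S = 6.2 + 46.2 * 0.798636
= 43.10 mN/m

43.10


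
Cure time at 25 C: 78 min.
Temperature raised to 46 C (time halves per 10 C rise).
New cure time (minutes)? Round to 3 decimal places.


Acceleration factor = 2^(21/10) = 4.2871
New time = 78 / 4.2871 = 18.194 min

18.194


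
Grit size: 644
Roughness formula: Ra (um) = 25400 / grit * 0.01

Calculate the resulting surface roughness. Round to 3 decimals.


Ra = 25400 / 644 * 0.01
= 0.394 um

0.394


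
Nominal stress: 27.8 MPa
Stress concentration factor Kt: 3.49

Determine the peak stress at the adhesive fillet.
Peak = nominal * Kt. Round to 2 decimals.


Peak stress = 27.8 * 3.49
= 97.02 MPa

97.02


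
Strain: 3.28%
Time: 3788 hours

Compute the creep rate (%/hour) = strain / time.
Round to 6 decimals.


Creep rate = 3.28 / 3788
= 0.000866 %/h

0.000866


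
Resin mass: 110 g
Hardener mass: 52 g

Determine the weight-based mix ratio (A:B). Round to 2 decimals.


Ratio = 110 / 52 = 2.12

2.12


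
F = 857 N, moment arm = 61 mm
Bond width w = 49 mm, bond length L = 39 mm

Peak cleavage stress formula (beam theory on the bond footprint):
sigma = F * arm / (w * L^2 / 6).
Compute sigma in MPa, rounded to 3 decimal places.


sigma = (857 * 61) / (49 * 1521 / 6)
= 52277 * 6 / 74529
= 313662 / 74529
= 4.209 MPa

4.209


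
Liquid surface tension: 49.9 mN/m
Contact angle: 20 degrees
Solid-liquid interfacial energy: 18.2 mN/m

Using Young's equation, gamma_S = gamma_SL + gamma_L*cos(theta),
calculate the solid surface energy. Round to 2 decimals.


gamma_S = 18.2 + 49.9 * cos(20)
= 65.09 mN/m

65.09


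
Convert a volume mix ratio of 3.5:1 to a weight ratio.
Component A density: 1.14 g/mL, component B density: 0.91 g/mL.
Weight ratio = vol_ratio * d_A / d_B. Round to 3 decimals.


= 3.5 * 1.14 / 0.91 = 4.385

4.385


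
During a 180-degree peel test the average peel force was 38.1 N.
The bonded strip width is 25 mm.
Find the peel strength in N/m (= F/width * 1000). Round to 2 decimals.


Peel strength = F/width * 1000
= 38.1 / 25 * 1000
= 1524.00 N/m

1524.00


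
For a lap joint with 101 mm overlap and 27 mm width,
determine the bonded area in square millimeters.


Area = 101 * 27 = 2727 mm^2

2727


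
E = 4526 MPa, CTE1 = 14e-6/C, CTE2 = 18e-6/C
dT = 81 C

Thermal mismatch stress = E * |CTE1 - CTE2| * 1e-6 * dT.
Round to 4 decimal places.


= 4526 * 4e-6 * 81
= 1.4664 MPa

1.4664


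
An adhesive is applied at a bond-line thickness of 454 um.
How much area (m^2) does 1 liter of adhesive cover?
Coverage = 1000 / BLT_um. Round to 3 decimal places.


Coverage = 1000 / 454 = 2.203 m^2

2.203


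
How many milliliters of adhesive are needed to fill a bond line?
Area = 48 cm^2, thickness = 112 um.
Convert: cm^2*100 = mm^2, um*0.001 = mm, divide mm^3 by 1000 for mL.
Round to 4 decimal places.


= (48 * 100) * (112 * 0.001) / 1000
= 0.5376 mL

0.5376


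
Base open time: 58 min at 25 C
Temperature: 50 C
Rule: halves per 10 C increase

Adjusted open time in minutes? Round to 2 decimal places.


Acceleration = 2^((50-25)/10) = 5.6569
Open time = 58 / 5.6569 = 10.25 min

10.25


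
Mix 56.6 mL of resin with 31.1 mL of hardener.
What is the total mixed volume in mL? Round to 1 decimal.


Total = 56.6 + 31.1 = 87.7 mL

87.7


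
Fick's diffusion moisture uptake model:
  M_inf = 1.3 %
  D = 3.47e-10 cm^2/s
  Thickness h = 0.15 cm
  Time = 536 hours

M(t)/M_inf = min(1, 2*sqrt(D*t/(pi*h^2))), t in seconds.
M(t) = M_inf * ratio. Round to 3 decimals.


t_sec = 536 * 3600 = 1929600
ratio = 2*sqrt(3.47e-10*1929600/(pi*0.15^2))
= min(1, 0.194653)
= 0.194653
M(t) = 1.3 * 0.194653 = 0.253 %

0.253


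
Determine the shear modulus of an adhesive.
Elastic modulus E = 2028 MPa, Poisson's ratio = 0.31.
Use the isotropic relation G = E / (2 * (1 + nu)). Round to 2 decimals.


G = 2028 / (2*(1+0.31)) = 2028 / 2.62
= 774.05 MPa

774.05


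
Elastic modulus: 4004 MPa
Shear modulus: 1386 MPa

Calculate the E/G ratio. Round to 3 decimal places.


E / G = 4004 / 1386 = 2.889

2.889


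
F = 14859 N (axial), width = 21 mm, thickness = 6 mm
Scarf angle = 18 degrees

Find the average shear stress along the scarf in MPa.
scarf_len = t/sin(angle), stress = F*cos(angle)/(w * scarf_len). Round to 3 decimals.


scarf_len = 6/sin(18 deg) = 19.4164
cos(18 deg) = 0.951057
stress = 14859*0.951057/(21*19.4164) = 34.658 MPa

34.658


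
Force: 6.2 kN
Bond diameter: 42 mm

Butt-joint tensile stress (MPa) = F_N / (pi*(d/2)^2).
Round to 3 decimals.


F_N = 6.2 * 1000 = 6200.0 N
A = pi*(21.0)^2 = 1385.4424 mm^2
stress = 6200.0 / 1385.4424 = 4.475 MPa

4.475


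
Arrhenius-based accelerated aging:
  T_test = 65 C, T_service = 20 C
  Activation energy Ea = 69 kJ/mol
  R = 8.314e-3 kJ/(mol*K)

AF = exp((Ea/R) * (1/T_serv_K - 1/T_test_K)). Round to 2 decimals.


T_test_K = 338.15, T_serv_K = 293.15
AF = exp((69/8.314e-3) * (1/293.15 - 1/338.15))
= 43.27

43.27


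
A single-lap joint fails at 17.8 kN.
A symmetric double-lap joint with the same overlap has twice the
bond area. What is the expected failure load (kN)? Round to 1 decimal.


Double-lap load = 2 * 17.8 = 35.6 kN

35.6


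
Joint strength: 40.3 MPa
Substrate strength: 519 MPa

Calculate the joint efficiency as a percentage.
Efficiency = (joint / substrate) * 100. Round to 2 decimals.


Efficiency = (40.3 / 519) * 100 = 7.76%

7.76


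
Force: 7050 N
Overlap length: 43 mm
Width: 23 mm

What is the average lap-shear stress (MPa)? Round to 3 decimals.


Average shear stress = F / (overlap * width)
= 7050 / (43 * 23)
= 7.128 MPa

7.128


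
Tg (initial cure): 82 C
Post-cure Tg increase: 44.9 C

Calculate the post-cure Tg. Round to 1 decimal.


Post-cure Tg = 82 + 44.9 = 126.9 C

126.9


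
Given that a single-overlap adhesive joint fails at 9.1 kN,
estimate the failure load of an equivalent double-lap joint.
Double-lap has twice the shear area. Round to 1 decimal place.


Double-lap factor = 2
Expected load = 9.1 * 2 = 18.2 kN

18.2


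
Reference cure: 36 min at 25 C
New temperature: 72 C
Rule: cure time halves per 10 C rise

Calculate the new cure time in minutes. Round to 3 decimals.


factor = 2^((72-25)/10) = 25.9921
t_new = 36 / 25.9921 = 1.385 min

1.385


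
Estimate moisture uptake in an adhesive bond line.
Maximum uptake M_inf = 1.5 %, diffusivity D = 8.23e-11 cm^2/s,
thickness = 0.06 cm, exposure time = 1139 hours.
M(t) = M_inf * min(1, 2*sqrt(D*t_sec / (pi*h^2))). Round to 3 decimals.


Convert time: 1139 h = 4100400 s
ratio = min(1, 2*sqrt(8.23e-11*4100400/(pi*0.06^2)))
= 0.345475
M(t) = 1.5 * 0.345475 = 0.518%

0.518


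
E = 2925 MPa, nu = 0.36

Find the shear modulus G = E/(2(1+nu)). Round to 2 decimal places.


G = 2925 / (2 * 1.36)
= 1075.37 MPa

1075.37


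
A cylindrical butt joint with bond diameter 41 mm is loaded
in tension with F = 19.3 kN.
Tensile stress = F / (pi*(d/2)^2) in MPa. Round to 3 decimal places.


Area = pi * (41/2)^2 = 1320.2543 mm^2
Stress = 19.3*1000 / 1320.2543
= 14.618 MPa

14.618


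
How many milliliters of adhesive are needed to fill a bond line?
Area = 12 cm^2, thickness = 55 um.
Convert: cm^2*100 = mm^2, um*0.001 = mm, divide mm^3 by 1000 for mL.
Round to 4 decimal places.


= (12 * 100) * (55 * 0.001) / 1000
= 0.0660 mL

0.0660


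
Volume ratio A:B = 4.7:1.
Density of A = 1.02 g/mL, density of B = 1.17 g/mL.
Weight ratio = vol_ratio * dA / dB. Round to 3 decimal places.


Wt ratio = 4.7 * 1.02 / 1.17
= 4.097

4.097


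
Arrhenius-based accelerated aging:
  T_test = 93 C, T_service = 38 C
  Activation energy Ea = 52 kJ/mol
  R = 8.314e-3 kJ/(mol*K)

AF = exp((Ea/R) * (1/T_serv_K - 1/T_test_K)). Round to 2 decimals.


T_test_K = 366.15, T_serv_K = 311.15
AF = exp((52/8.314e-3) * (1/311.15 - 1/366.15))
= 20.48

20.48


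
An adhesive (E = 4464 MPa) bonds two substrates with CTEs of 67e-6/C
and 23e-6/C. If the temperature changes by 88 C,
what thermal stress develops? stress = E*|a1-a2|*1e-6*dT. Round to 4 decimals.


Stress = 4464 * |67 - 23| * 1e-6 * 88
= 17.2846 MPa

17.2846


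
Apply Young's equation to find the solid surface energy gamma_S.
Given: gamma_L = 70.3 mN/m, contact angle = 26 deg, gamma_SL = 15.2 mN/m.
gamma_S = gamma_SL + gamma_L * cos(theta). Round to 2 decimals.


theta_rad = 26 * pi/180 = 0.453786
gamma_S = 15.2 + 70.3 * cos(0.453786)
= 78.39 mN/m

78.39


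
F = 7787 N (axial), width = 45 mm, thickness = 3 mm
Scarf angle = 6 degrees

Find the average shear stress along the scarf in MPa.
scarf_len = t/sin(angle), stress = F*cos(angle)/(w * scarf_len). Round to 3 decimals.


scarf_len = 3/sin(6 deg) = 28.7003
cos(6 deg) = 0.994522
stress = 7787*0.994522/(45*28.7003) = 5.996 MPa

5.996


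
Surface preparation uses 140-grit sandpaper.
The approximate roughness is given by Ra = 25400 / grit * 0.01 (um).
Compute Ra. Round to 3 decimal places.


Ra = 25400 / 140 * 0.01
= 254 / 140
= 1.814 um

1.814


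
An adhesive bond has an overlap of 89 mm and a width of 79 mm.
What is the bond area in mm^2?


Bond area = overlap * width
= 89 * 79
= 7031 mm^2

7031


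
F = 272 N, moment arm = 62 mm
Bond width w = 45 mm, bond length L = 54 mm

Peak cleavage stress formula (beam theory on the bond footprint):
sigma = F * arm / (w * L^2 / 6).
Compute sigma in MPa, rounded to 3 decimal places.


sigma = (272 * 62) / (45 * 2916 / 6)
= 16864 * 6 / 131220
= 101184 / 131220
= 0.771 MPa

0.771


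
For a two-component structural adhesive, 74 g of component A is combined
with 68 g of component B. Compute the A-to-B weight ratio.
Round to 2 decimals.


Weight ratio A:B = 74 / 68
= 1.09

1.09


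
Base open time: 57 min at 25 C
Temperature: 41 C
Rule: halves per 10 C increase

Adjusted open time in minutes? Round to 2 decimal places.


Acceleration = 2^((41-25)/10) = 3.0314
Open time = 57 / 3.0314 = 18.80 min

18.80


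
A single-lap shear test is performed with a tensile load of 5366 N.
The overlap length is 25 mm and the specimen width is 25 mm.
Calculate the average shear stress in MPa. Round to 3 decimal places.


Shear stress = F / (overlap * width)
= 5366 / (25 * 25)
= 5366 / 625
= 8.586 MPa

8.586


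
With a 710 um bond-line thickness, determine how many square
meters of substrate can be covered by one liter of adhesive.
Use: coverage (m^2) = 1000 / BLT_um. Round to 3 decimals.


Coverage = 1000 / 710 = 1.408 m^2

1.408


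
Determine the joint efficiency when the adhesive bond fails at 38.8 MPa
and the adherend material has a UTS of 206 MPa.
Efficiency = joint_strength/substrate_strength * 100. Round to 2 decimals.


Joint efficiency = 38.8 / 206 * 100
= 18.83%

18.83


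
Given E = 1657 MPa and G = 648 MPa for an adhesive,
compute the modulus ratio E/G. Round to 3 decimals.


E/G ratio = 1657 / 648 = 2.557

2.557


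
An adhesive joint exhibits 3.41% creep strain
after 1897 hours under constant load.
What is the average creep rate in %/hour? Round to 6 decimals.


Creep rate = strain / time
= 3.41 / 1897
= 0.001798 %/h

0.001798


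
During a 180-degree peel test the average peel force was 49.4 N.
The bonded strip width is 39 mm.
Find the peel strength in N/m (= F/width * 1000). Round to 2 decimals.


Peel strength = F/width * 1000
= 49.4 / 39 * 1000
= 1266.67 N/m

1266.67


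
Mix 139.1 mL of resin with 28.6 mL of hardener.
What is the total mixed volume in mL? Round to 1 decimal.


Total = 139.1 + 28.6 = 167.7 mL

167.7


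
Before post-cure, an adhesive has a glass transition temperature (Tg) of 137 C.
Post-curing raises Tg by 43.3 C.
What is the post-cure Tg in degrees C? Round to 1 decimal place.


Tg_post = Tg_base + delta_Tg
= 137 + 43.3
= 180.3 C

180.3


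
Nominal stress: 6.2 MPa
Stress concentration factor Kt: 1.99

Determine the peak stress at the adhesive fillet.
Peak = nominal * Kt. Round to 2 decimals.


Peak stress = 6.2 * 1.99
= 12.34 MPa

12.34


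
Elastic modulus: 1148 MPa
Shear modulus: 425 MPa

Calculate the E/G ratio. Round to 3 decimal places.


E / G = 1148 / 425 = 2.701

2.701


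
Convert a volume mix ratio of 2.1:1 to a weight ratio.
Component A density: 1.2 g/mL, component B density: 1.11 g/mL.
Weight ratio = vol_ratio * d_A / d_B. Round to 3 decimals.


= 2.1 * 1.2 / 1.11 = 2.270

2.270


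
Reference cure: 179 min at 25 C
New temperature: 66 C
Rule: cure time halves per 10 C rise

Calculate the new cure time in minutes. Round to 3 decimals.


factor = 2^((66-25)/10) = 17.1484
t_new = 179 / 17.1484 = 10.438 min

10.438


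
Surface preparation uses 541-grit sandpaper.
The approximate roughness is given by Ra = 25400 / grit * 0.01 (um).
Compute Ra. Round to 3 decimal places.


Ra = 25400 / 541 * 0.01
= 254 / 541
= 0.470 um

0.470


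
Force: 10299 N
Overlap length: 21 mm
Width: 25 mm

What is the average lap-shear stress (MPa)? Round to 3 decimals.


Average shear stress = F / (overlap * width)
= 10299 / (21 * 25)
= 19.617 MPa

19.617


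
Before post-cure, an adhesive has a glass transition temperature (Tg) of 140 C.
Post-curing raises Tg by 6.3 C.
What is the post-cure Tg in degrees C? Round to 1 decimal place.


Tg_post = Tg_base + delta_Tg
= 140 + 6.3
= 146.3 C

146.3


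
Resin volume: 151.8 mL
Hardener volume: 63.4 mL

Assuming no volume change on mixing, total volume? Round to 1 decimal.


V_total = 151.8 + 63.4 = 215.2 mL

215.2


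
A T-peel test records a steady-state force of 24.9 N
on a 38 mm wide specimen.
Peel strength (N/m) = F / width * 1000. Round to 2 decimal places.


Peel strength = 24.9 / 38 * 1000
= 655.26 N/m

655.26


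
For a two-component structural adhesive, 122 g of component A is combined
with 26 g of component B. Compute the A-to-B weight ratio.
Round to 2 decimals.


Weight ratio A:B = 122 / 26
= 4.69

4.69


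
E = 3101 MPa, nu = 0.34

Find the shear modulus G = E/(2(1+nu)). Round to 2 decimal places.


G = 3101 / (2 * 1.34)
= 1157.09 MPa

1157.09


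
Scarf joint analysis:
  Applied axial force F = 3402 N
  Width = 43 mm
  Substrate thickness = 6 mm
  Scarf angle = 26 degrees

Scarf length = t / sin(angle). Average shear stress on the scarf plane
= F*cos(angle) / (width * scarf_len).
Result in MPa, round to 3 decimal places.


Scarf length = 6 / sin(26 deg) = 13.6870 mm
cos(26 deg) = 0.898794
Shear = 3402 * 0.898794 / (43 * 13.6870)
= 5.195 MPa

5.195


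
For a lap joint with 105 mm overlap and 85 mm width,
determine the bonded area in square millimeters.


Area = 105 * 85 = 8925 mm^2

8925


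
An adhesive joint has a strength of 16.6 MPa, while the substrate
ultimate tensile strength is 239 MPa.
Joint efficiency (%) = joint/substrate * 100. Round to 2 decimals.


Efficiency = 16.6 / 239 * 100
= 6.95%

6.95


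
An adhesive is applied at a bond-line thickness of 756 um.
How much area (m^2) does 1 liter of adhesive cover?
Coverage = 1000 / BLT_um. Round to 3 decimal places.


Coverage = 1000 / 756 = 1.323 m^2

1.323


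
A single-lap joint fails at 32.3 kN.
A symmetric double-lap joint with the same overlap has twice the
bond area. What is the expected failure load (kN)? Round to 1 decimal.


Double-lap load = 2 * 32.3 = 64.6 kN

64.6


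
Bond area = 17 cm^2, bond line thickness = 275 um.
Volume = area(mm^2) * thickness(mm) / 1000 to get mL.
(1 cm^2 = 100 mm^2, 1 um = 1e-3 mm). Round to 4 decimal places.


area_mm2 = 17 * 100 = 1700
blt_mm = 275 * 1e-3 = 0.275
vol_mm3 = 1700 * 0.275 = 467.5
vol_mL = 467.5 / 1000 = 0.4675 mL

0.4675


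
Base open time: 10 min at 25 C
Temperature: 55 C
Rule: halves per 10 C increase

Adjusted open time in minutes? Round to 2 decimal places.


Acceleration = 2^((55-25)/10) = 8.0000
Open time = 10 / 8.0000 = 1.25 min

1.25


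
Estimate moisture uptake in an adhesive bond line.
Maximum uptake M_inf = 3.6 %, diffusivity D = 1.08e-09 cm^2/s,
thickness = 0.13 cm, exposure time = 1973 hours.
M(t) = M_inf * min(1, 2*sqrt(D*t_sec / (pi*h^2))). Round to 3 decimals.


Convert time: 1973 h = 7102800 s
ratio = min(1, 2*sqrt(1.08e-09*7102800/(pi*0.13^2)))
= 0.760218
M(t) = 3.6 * 0.760218 = 2.737%

2.737


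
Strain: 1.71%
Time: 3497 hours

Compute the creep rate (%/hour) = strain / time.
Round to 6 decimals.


Creep rate = 1.71 / 3497
= 0.000489 %/h

0.000489


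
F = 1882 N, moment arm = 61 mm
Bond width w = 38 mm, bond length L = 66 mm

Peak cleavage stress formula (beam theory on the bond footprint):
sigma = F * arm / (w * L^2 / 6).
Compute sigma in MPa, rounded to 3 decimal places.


sigma = (1882 * 61) / (38 * 4356 / 6)
= 114802 * 6 / 165528
= 688812 / 165528
= 4.161 MPa

4.161


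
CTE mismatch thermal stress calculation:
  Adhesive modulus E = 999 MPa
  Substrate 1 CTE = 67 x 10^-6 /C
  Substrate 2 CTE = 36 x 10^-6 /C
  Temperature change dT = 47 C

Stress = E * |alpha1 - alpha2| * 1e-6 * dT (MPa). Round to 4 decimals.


delta_alpha = |67 - 36| = 31 x 10^-6/C
Stress = 999 * 31e-6 * 47
= 1.4555 MPa

1.4555


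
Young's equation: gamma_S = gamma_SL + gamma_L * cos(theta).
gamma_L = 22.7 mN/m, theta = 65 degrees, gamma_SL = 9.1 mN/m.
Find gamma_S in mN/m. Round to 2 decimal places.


cos(65 deg) = 0.422618
gamma_S = 9.1 + 22.7 * 0.422618
= 18.69 mN/m

18.69


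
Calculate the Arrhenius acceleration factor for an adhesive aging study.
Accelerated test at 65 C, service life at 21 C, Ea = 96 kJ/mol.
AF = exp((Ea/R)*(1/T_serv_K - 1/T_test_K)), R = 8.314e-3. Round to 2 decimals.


T_test = 338.15 K, T_serv = 294.15 K
Ea/R = 96 / 0.008314 = 11546.79
AF = exp(11546.79 * (1/294.15 - 1/338.15))
= 165.31

165.31


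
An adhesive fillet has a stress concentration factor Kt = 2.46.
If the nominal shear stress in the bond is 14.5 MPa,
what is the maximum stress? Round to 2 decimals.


Max stress = 14.5 * 2.46 = 35.67 MPa

35.67


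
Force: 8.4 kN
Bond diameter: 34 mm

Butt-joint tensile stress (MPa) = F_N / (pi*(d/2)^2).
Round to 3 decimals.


F_N = 8.4 * 1000 = 8400.0 N
A = pi*(17.0)^2 = 907.9203 mm^2
stress = 8400.0 / 907.9203 = 9.252 MPa

9.252


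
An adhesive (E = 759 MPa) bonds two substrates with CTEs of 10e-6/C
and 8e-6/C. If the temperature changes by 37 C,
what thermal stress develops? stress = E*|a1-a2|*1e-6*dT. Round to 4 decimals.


Stress = 759 * |10 - 8| * 1e-6 * 37
= 0.0562 MPa

0.0562


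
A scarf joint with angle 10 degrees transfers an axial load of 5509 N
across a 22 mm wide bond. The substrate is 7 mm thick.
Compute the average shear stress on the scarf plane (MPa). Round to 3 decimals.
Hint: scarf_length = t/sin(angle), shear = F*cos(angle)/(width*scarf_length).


scarf_length = 7 / sin(10 deg) = 40.3114 mm
cos(10 deg) = 0.984808
shear stress = 5509 * 0.984808 / (22 * 40.3114)
= 6.117 MPa

6.117


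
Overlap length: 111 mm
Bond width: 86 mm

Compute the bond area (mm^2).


Bond area = 111 * 86 = 9546 mm^2

9546


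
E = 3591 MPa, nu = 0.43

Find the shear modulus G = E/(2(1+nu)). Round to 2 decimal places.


G = 3591 / (2 * 1.43)
= 1255.59 MPa

1255.59


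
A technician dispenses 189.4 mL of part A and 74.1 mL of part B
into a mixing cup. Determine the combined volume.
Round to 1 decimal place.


Combined volume = 189.4 + 74.1
= 263.5 mL

263.5


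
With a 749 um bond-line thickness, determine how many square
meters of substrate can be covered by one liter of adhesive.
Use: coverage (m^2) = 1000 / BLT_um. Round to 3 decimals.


Coverage = 1000 / 749 = 1.335 m^2

1.335


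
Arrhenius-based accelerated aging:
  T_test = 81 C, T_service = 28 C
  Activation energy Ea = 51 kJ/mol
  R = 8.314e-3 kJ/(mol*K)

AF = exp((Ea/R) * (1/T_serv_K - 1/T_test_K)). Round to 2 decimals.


T_test_K = 354.15, T_serv_K = 301.15
AF = exp((51/8.314e-3) * (1/301.15 - 1/354.15))
= 21.08

21.08


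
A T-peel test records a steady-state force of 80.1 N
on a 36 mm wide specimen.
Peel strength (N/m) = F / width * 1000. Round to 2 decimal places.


Peel strength = 80.1 / 36 * 1000
= 2225.00 N/m

2225.00


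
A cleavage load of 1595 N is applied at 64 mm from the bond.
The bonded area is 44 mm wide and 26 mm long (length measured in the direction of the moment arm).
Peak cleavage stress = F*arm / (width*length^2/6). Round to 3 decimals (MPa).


Moment = 1595 * 64 = 102080 N*mm
Section modulus = 44 * 676 / 6 = 29744 / 6 mm^3
Stress = 102080 / (29744 / 6) = 612480 / 29744
= 20.592 MPa

20.592


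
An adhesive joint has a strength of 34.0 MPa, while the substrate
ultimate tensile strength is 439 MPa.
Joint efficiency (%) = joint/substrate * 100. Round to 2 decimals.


Efficiency = 34.0 / 439 * 100
= 7.74%

7.74


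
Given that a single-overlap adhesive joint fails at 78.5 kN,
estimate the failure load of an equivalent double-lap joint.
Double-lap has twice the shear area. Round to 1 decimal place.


Double-lap factor = 2
Expected load = 78.5 * 2 = 157.0 kN

157.0


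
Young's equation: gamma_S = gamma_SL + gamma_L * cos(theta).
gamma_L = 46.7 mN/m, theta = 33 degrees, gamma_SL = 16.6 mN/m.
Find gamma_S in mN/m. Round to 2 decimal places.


cos(33 deg) = 0.838671
gamma_S = 16.6 + 46.7 * 0.838671
= 55.77 mN/m

55.77


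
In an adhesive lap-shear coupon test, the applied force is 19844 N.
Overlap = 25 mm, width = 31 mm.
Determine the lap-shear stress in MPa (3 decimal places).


stress = F / (overlap * width)
= 19844 / (25 * 31)
= 25.605 MPa

25.605


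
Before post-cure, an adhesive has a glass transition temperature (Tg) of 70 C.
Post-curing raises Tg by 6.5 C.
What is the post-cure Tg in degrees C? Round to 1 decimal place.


Tg_post = Tg_base + delta_Tg
= 70 + 6.5
= 76.5 C

76.5


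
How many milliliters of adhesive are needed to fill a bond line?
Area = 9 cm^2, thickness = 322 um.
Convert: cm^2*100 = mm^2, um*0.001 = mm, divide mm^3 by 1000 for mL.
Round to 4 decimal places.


= (9 * 100) * (322 * 0.001) / 1000
= 0.2898 mL

0.2898


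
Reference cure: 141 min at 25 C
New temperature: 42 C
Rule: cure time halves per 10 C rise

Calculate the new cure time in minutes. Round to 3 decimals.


factor = 2^((42-25)/10) = 3.2490
t_new = 141 / 3.2490 = 43.398 min

43.398


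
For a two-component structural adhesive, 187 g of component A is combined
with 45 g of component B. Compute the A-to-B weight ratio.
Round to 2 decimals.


Weight ratio A:B = 187 / 45
= 4.16

4.16


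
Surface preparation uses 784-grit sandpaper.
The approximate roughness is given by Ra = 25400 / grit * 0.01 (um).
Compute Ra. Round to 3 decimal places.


Ra = 25400 / 784 * 0.01
= 254 / 784
= 0.324 um

0.324


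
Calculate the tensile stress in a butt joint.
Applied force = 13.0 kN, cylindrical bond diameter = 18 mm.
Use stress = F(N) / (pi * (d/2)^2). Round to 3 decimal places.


A = pi * 9.0^2 = 254.4690 mm^2
sigma = 13000.0 / 254.4690 = 51.087 MPa

51.087


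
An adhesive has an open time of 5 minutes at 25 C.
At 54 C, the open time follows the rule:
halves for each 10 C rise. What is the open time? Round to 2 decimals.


Factor = 2^((54-25)/10) = 7.4643
Open time = 5 / 7.4643 = 0.67 min

0.67
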